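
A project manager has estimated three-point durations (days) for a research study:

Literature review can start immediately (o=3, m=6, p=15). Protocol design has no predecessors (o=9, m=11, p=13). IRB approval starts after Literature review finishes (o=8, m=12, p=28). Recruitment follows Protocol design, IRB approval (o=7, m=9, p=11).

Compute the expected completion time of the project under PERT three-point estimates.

te_Literature review = (3 + 4·6 + 15)/6 = 42/6 = 7
te_Protocol design = (9 + 4·11 + 13)/6 = 66/6 = 11
te_IRB approval = (8 + 4·12 + 28)/6 = 84/6 = 14
te_Recruitment = (7 + 4·9 + 11)/6 = 54/6 = 9

Forward pass:
ES_Literature review = 0; EF_Literature review = 7
ES_Protocol design = 0; EF_Protocol design = 11
ES_IRB approval = 7; EF_IRB approval = 7+14 = 21
ES_Recruitment = max(EF_Protocol design=11, EF_IRB approval=21) = 21; EF_Recruitment = 21+9 = 30
Expected project duration μ = 30 days. Critical path: Literature review → IRB approval → Recruitment.

30 days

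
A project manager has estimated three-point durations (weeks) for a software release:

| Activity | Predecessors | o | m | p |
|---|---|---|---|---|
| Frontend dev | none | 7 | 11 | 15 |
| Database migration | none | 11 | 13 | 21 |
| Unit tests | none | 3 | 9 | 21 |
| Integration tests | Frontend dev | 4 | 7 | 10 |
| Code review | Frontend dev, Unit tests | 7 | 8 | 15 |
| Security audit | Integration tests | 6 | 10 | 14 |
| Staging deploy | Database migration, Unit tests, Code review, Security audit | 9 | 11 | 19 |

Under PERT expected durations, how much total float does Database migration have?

te_Frontend dev = (7 + 4·11 + 15)/6 = 66/6 = 11
te_Database migration = (11 + 4·13 + 21)/6 = 84/6 = 14
te_Unit tests = (3 + 4·9 + 21)/6 = 60/6 = 10
te_Integration tests = (4 + 4·7 + 10)/6 = 42/6 = 7
te_Code review = (7 + 4·8 + 15)/6 = 54/6 = 9
te_Security audit = (6 + 4·10 + 14)/6 = 60/6 = 10
te_Staging deploy = (9 + 4·11 + 19)/6 = 72/6 = 12

Forward pass:
ES_Frontend dev = 0; EF_Frontend dev = 11
ES_Database migration = 0; EF_Database migration = 14
ES_Unit tests = 0; EF_Unit tests = 10
ES_Integration tests = 11; EF_Integration tests = 11+7 = 18
ES_Code review = max(EF_Frontend dev=11, EF_Unit tests=10) = 11; EF_Code review = 11+9 = 20
ES_Security audit = 18; EF_Security audit = 18+10 = 28
ES_Staging deploy = max(EF_Database migration=14, EF_Unit tests=10, EF_Code review=20, EF_Security audit=28) = 28; EF_Staging deploy = 28+12 = 40
Expected project duration μ = 40 weeks. Critical path: Frontend dev → Integration tests → Security audit → Staging deploy.

Backward pass:
LF_Staging deploy = 40; LS_Staging deploy = 40−12 = 28
LF_Security audit = LS_Staging deploy = 28; LS_Security audit = 28−10 = 18
LF_Code review = LS_Staging deploy = 28; LS_Code review = 28−9 = 19
LF_Integration tests = LS_Security audit = 18; LS_Integration tests = 18−7 = 11
LF_Unit tests = min(LS_Code review=19, LS_Staging deploy=28) = 19; LS_Unit tests = 19−10 = 9
LF_Database migration = LS_Staging deploy = 28; LS_Database migration = 28−14 = 14
LF_Frontend dev = min(LS_Integration tests=11, LS_Code review=19) = 11; LS_Frontend dev = 11−11 = 0
Slack_Database migration = LS_Database migration − ES_Database migration = 14 − 0 = 14

14 weeks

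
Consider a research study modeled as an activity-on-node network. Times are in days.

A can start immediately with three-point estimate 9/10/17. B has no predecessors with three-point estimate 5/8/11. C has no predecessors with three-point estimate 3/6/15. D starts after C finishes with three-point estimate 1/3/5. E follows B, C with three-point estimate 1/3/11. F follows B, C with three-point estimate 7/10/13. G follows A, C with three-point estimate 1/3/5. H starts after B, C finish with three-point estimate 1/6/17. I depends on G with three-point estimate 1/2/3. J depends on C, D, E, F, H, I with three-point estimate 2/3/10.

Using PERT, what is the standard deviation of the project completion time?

1.94 days

te_A = (9 + 4·10 + 17)/6 = 66/6 = 11; σ²_A = ((17−9)/6)² = 1.778
te_B = (5 + 4·8 + 11)/6 = 48/6 = 8; σ²_B = ((11−5)/6)² = 1.000
te_C = (3 + 4·6 + 15)/6 = 42/6 = 7; σ²_C = ((15−3)/6)² = 4.000
te_D = (1 + 4·3 + 5)/6 = 18/6 = 3; σ²_D = ((5−1)/6)² = 0.444
te_E = (1 + 4·3 + 11)/6 = 24/6 = 4; σ²_E = ((11−1)/6)² = 2.778
te_F = (7 + 4·10 + 13)/6 = 60/6 = 10; σ²_F = ((13−7)/6)² = 1.000
te_G = (1 + 4·3 + 5)/6 = 18/6 = 3; σ²_G = ((5−1)/6)² = 0.444
te_H = (1 + 4·6 + 17)/6 = 42/6 = 7; σ²_H = ((17−1)/6)² = 7.111
te_I = (1 + 4·2 + 3)/6 = 12/6 = 2; σ²_I = ((3−1)/6)² = 0.111
te_J = (2 + 4·3 + 10)/6 = 24/6 = 4; σ²_J = ((10−2)/6)² = 1.778

Forward pass:
ES_A = 0; EF_A = 11
ES_B = 0; EF_B = 8
ES_C = 0; EF_C = 7
ES_D = 7; EF_D = 7+3 = 10
ES_E = max(EF_B=8, EF_C=7) = 8; EF_E = 8+4 = 12
ES_F = max(EF_B=8, EF_C=7) = 8; EF_F = 8+10 = 18
ES_G = max(EF_A=11, EF_C=7) = 11; EF_G = 11+3 = 14
ES_H = max(EF_B=8, EF_C=7) = 8; EF_H = 8+7 = 15
ES_I = 14; EF_I = 14+2 = 16
ES_J = max(EF_C=7, EF_D=10, EF_E=12, EF_F=18, EF_H=15, EF_I=16) = 18; EF_J = 18+4 = 22
Expected project duration μ = 22 days. Critical path: B → F → J.

Variance along critical path = 1.000 + 1.000 + 1.778 = 3.778
σ = √3.778 = 1.944 days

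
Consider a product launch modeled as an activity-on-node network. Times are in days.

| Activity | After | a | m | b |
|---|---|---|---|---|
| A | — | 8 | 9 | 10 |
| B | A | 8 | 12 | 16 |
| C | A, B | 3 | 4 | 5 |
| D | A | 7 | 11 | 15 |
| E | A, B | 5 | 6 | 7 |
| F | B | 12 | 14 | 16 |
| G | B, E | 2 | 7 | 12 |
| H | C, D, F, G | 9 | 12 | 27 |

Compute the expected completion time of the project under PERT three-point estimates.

49 days

te_A = (8 + 4·9 + 10)/6 = 54/6 = 9
te_B = (8 + 4·12 + 16)/6 = 72/6 = 12
te_C = (3 + 4·4 + 5)/6 = 24/6 = 4
te_D = (7 + 4·11 + 15)/6 = 66/6 = 11
te_E = (5 + 4·6 + 7)/6 = 36/6 = 6
te_F = (12 + 4·14 + 16)/6 = 84/6 = 14
te_G = (2 + 4·7 + 12)/6 = 42/6 = 7
te_H = (9 + 4·12 + 27)/6 = 84/6 = 14

Forward pass:
ES_A = 0; EF_A = 9
ES_B = 9; EF_B = 9+12 = 21
ES_C = max(EF_A=9, EF_B=21) = 21; EF_C = 21+4 = 25
ES_D = 9; EF_D = 9+11 = 20
ES_E = max(EF_A=9, EF_B=21) = 21; EF_E = 21+6 = 27
ES_F = 21; EF_F = 21+14 = 35
ES_G = max(EF_B=21, EF_E=27) = 27; EF_G = 27+7 = 34
ES_H = max(EF_C=25, EF_D=20, EF_F=35, EF_G=34) = 35; EF_H = 35+14 = 49
Expected project duration μ = 49 days. Critical path: A → B → F → H.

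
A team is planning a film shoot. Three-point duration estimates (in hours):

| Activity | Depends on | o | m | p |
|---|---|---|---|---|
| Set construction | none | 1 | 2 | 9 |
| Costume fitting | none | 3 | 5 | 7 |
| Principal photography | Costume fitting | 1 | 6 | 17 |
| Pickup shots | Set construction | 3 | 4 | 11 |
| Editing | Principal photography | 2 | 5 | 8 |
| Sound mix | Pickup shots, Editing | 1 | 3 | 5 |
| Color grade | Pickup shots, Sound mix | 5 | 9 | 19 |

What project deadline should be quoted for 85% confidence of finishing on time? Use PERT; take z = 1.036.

te_Set construction = (1 + 4·2 + 9)/6 = 18/6 = 3; σ²_Set construction = ((9−1)/6)² = 1.778
te_Costume fitting = (3 + 4·5 + 7)/6 = 30/6 = 5; σ²_Costume fitting = ((7−3)/6)² = 0.444
te_Principal photography = (1 + 4·6 + 17)/6 = 42/6 = 7; σ²_Principal photography = ((17−1)/6)² = 7.111
te_Pickup shots = (3 + 4·4 + 11)/6 = 30/6 = 5; σ²_Pickup shots = ((11−3)/6)² = 1.778
te_Editing = (2 + 4·5 + 8)/6 = 30/6 = 5; σ²_Editing = ((8−2)/6)² = 1.000
te_Sound mix = (1 + 4·3 + 5)/6 = 18/6 = 3; σ²_Sound mix = ((5−1)/6)² = 0.444
te_Color grade = (5 + 4·9 + 19)/6 = 60/6 = 10; σ²_Color grade = ((19−5)/6)² = 5.444

Forward pass:
ES_Set construction = 0; EF_Set construction = 3
ES_Costume fitting = 0; EF_Costume fitting = 5
ES_Principal photography = 5; EF_Principal photography = 5+7 = 12
ES_Pickup shots = 3; EF_Pickup shots = 3+5 = 8
ES_Editing = 12; EF_Editing = 12+5 = 17
ES_Sound mix = max(EF_Pickup shots=8, EF_Editing=17) = 17; EF_Sound mix = 17+3 = 20
ES_Color grade = max(EF_Pickup shots=8, EF_Sound mix=20) = 20; EF_Color grade = 20+10 = 30
Expected project duration μ = 30 hours. Critical path: Costume fitting → Principal photography → Editing → Sound mix → Color grade.

Variance along critical path = 0.444 + 7.111 + 1.000 + 0.444 + 5.444 = 14.444; σ = 3.801 hours.
D = μ + z·σ = 30 + 1.036·3.801 = 33.9 hours

33.9 hours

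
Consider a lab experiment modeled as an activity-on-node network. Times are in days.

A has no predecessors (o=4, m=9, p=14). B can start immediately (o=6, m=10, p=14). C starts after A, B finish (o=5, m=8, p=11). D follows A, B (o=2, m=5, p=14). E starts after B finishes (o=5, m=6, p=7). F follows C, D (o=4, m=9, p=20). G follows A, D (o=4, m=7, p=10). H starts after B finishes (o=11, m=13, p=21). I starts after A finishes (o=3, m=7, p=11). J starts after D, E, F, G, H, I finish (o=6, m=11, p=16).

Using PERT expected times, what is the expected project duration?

39 days

te_A = (4 + 4·9 + 14)/6 = 54/6 = 9
te_B = (6 + 4·10 + 14)/6 = 60/6 = 10
te_C = (5 + 4·8 + 11)/6 = 48/6 = 8
te_D = (2 + 4·5 + 14)/6 = 36/6 = 6
te_E = (5 + 4·6 + 7)/6 = 36/6 = 6
te_F = (4 + 4·9 + 20)/6 = 60/6 = 10
te_G = (4 + 4·7 + 10)/6 = 42/6 = 7
te_H = (11 + 4·13 + 21)/6 = 84/6 = 14
te_I = (3 + 4·7 + 11)/6 = 42/6 = 7
te_J = (6 + 4·11 + 16)/6 = 66/6 = 11

Forward pass:
ES_A = 0; EF_A = 9
ES_B = 0; EF_B = 10
ES_C = max(EF_A=9, EF_B=10) = 10; EF_C = 10+8 = 18
ES_D = max(EF_A=9, EF_B=10) = 10; EF_D = 10+6 = 16
ES_E = 10; EF_E = 10+6 = 16
ES_F = max(EF_C=18, EF_D=16) = 18; EF_F = 18+10 = 28
ES_G = max(EF_A=9, EF_D=16) = 16; EF_G = 16+7 = 23
ES_H = 10; EF_H = 10+14 = 24
ES_I = 9; EF_I = 9+7 = 16
ES_J = max(EF_D=16, EF_E=16, EF_F=28, EF_G=23, EF_H=24, EF_I=16) = 28; EF_J = 28+11 = 39
Expected project duration μ = 39 days. Critical path: B → C → F → J.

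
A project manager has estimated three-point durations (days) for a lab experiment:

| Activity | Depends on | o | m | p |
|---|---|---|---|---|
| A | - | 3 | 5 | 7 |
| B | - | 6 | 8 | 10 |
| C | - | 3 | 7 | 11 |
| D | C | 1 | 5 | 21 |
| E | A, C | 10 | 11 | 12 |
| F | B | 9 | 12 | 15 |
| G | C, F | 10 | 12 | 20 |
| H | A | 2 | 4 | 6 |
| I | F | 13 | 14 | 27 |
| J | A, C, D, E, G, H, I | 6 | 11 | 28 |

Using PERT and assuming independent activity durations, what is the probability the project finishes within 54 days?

te_A = (3 + 4·5 + 7)/6 = 30/6 = 5; σ²_A = ((7−3)/6)² = 0.444
te_B = (6 + 4·8 + 10)/6 = 48/6 = 8; σ²_B = ((10−6)/6)² = 0.444
te_C = (3 + 4·7 + 11)/6 = 42/6 = 7; σ²_C = ((11−3)/6)² = 1.778
te_D = (1 + 4·5 + 21)/6 = 42/6 = 7; σ²_D = ((21−1)/6)² = 11.111
te_E = (10 + 4·11 + 12)/6 = 66/6 = 11; σ²_E = ((12−10)/6)² = 0.111
te_F = (9 + 4·12 + 15)/6 = 72/6 = 12; σ²_F = ((15−9)/6)² = 1.000
te_G = (10 + 4·12 + 20)/6 = 78/6 = 13; σ²_G = ((20−10)/6)² = 2.778
te_H = (2 + 4·4 + 6)/6 = 24/6 = 4; σ²_H = ((6−2)/6)² = 0.444
te_I = (13 + 4·14 + 27)/6 = 96/6 = 16; σ²_I = ((27−13)/6)² = 5.444
te_J = (6 + 4·11 + 28)/6 = 78/6 = 13; σ²_J = ((28−6)/6)² = 13.444

Forward pass:
ES_A = 0; EF_A = 5
ES_B = 0; EF_B = 8
ES_C = 0; EF_C = 7
ES_D = 7; EF_D = 7+7 = 14
ES_E = max(EF_A=5, EF_C=7) = 7; EF_E = 7+11 = 18
ES_F = 8; EF_F = 8+12 = 20
ES_G = max(EF_C=7, EF_F=20) = 20; EF_G = 20+13 = 33
ES_H = 5; EF_H = 5+4 = 9
ES_I = 20; EF_I = 20+16 = 36
ES_J = max(EF_A=5, EF_C=7, EF_D=14, EF_E=18, EF_G=33, EF_H=9, EF_I=36) = 36; EF_J = 36+13 = 49
Expected project duration μ = 49 days. Critical path: B → F → I → J.

Variance along critical path = 0.444 + 1.000 + 5.444 + 13.444 = 20.333; σ = √20.333 = 4.509 days.
Z = (54 − 49) / 4.509 = 1.109
P(T ≤ 54) = Φ(1.109) ≈ 0.866

0.866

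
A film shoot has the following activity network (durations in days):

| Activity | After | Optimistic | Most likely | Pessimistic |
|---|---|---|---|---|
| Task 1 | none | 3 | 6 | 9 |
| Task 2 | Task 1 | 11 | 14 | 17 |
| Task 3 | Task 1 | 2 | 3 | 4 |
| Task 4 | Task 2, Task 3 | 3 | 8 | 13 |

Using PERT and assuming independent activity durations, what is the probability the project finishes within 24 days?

0.034

te_Task 1 = (3 + 4·6 + 9)/6 = 36/6 = 6; σ²_Task 1 = ((9−3)/6)² = 1.000
te_Task 2 = (11 + 4·14 + 17)/6 = 84/6 = 14; σ²_Task 2 = ((17−11)/6)² = 1.000
te_Task 3 = (2 + 4·3 + 4)/6 = 18/6 = 3; σ²_Task 3 = ((4−2)/6)² = 0.111
te_Task 4 = (3 + 4·8 + 13)/6 = 48/6 = 8; σ²_Task 4 = ((13−3)/6)² = 2.778

Forward pass:
ES_Task 1 = 0; EF_Task 1 = 6
ES_Task 2 = 6; EF_Task 2 = 6+14 = 20
ES_Task 3 = 6; EF_Task 3 = 6+3 = 9
ES_Task 4 = max(EF_Task 2=20, EF_Task 3=9) = 20; EF_Task 4 = 20+8 = 28
Expected project duration μ = 28 days. Critical path: Task 1 → Task 2 → Task 4.

Variance along critical path = 1.000 + 1.000 + 2.778 = 4.778; σ = √4.778 = 2.186 days.
Z = (24 − 28) / 2.186 = -1.830
P(T ≤ 24) = Φ(-1.830) ≈ 0.034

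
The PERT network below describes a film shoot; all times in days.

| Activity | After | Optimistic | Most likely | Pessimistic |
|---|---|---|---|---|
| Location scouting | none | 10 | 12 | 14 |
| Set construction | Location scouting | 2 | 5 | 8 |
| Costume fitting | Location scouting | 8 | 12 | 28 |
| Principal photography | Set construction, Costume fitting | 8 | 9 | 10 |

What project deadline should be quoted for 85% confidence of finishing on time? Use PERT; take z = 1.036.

te_Location scouting = (10 + 4·12 + 14)/6 = 72/6 = 12; σ²_Location scouting = ((14−10)/6)² = 0.444
te_Set construction = (2 + 4·5 + 8)/6 = 30/6 = 5; σ²_Set construction = ((8−2)/6)² = 1.000
te_Costume fitting = (8 + 4·12 + 28)/6 = 84/6 = 14; σ²_Costume fitting = ((28−8)/6)² = 11.111
te_Principal photography = (8 + 4·9 + 10)/6 = 54/6 = 9; σ²_Principal photography = ((10−8)/6)² = 0.111

Forward pass:
ES_Location scouting = 0; EF_Location scouting = 12
ES_Set construction = 12; EF_Set construction = 12+5 = 17
ES_Costume fitting = 12; EF_Costume fitting = 12+14 = 26
ES_Principal photography = max(EF_Set construction=17, EF_Costume fitting=26) = 26; EF_Principal photography = 26+9 = 35
Expected project duration μ = 35 days. Critical path: Location scouting → Costume fitting → Principal photography.

Variance along critical path = 0.444 + 11.111 + 0.111 = 11.667; σ = 3.416 days.
D = μ + z·σ = 35 + 1.036·3.416 = 38.5 days

38.5 days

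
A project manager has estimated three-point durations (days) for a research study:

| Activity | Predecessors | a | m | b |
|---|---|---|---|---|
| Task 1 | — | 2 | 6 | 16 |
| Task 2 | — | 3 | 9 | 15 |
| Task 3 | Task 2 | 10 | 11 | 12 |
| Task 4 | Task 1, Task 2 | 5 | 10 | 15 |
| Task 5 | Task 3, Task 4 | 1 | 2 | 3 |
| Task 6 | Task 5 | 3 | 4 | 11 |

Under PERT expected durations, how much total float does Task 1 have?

te_Task 1 = (2 + 4·6 + 16)/6 = 42/6 = 7
te_Task 2 = (3 + 4·9 + 15)/6 = 54/6 = 9
te_Task 3 = (10 + 4·11 + 12)/6 = 66/6 = 11
te_Task 4 = (5 + 4·10 + 15)/6 = 60/6 = 10
te_Task 5 = (1 + 4·2 + 3)/6 = 12/6 = 2
te_Task 6 = (3 + 4·4 + 11)/6 = 30/6 = 5

Forward pass:
ES_Task 1 = 0; EF_Task 1 = 7
ES_Task 2 = 0; EF_Task 2 = 9
ES_Task 3 = 9; EF_Task 3 = 9+11 = 20
ES_Task 4 = max(EF_Task 1=7, EF_Task 2=9) = 9; EF_Task 4 = 9+10 = 19
ES_Task 5 = max(EF_Task 3=20, EF_Task 4=19) = 20; EF_Task 5 = 20+2 = 22
ES_Task 6 = 22; EF_Task 6 = 22+5 = 27
Expected project duration μ = 27 days. Critical path: Task 2 → Task 3 → Task 5 → Task 6.

Backward pass:
LF_Task 6 = 27; LS_Task 6 = 27−5 = 22
LF_Task 5 = LS_Task 6 = 22; LS_Task 5 = 22−2 = 20
LF_Task 4 = LS_Task 5 = 20; LS_Task 4 = 20−10 = 10
LF_Task 3 = LS_Task 5 = 20; LS_Task 3 = 20−11 = 9
LF_Task 2 = min(LS_Task 3=9, LS_Task 4=10) = 9; LS_Task 2 = 9−9 = 0
LF_Task 1 = LS_Task 4 = 10; LS_Task 1 = 10−7 = 3
Slack_Task 1 = LS_Task 1 − ES_Task 1 = 3 − 0 = 3

3 days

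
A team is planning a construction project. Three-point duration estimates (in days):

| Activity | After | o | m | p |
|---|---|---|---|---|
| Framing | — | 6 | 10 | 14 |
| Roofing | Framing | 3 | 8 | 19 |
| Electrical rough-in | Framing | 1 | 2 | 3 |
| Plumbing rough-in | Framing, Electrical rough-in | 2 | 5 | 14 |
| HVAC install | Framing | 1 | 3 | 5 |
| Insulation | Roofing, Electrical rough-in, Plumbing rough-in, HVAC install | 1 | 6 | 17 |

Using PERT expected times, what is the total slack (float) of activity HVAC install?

te_Framing = (6 + 4·10 + 14)/6 = 60/6 = 10
te_Roofing = (3 + 4·8 + 19)/6 = 54/6 = 9
te_Electrical rough-in = (1 + 4·2 + 3)/6 = 12/6 = 2
te_Plumbing rough-in = (2 + 4·5 + 14)/6 = 36/6 = 6
te_HVAC install = (1 + 4·3 + 5)/6 = 18/6 = 3
te_Insulation = (1 + 4·6 + 17)/6 = 42/6 = 7

Forward pass:
ES_Framing = 0; EF_Framing = 10
ES_Roofing = 10; EF_Roofing = 10+9 = 19
ES_Electrical rough-in = 10; EF_Electrical rough-in = 10+2 = 12
ES_Plumbing rough-in = max(EF_Framing=10, EF_Electrical rough-in=12) = 12; EF_Plumbing rough-in = 12+6 = 18
ES_HVAC install = 10; EF_HVAC install = 10+3 = 13
ES_Insulation = max(EF_Roofing=19, EF_Electrical rough-in=12, EF_Plumbing rough-in=18, EF_HVAC install=13) = 19; EF_Insulation = 19+7 = 26
Expected project duration μ = 26 days. Critical path: Framing → Roofing → Insulation.

Backward pass:
LF_Insulation = 26; LS_Insulation = 26−7 = 19
LF_HVAC install = LS_Insulation = 19; LS_HVAC install = 19−3 = 16
LF_Plumbing rough-in = LS_Insulation = 19; LS_Plumbing rough-in = 19−6 = 13
LF_Electrical rough-in = min(LS_Plumbing rough-in=13, LS_Insulation=19) = 13; LS_Electrical rough-in = 13−2 = 11
LF_Roofing = LS_Insulation = 19; LS_Roofing = 19−9 = 10
LF_Framing = min(LS_Roofing=10, LS_Electrical rough-in=11, LS_Plumbing rough-in=13, LS_HVAC install=16) = 10; LS_Framing = 10−10 = 0
Slack_HVAC install = LS_HVAC install − ES_HVAC install = 16 − 10 = 6

6 days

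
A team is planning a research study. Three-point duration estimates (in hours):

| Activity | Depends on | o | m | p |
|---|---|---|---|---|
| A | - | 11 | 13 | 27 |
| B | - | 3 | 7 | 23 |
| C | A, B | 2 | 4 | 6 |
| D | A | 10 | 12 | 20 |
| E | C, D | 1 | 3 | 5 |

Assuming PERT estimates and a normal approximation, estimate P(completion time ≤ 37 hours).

te_A = (11 + 4·13 + 27)/6 = 90/6 = 15; σ²_A = ((27−11)/6)² = 7.111
te_B = (3 + 4·7 + 23)/6 = 54/6 = 9; σ²_B = ((23−3)/6)² = 11.111
te_C = (2 + 4·4 + 6)/6 = 24/6 = 4; σ²_C = ((6−2)/6)² = 0.444
te_D = (10 + 4·12 + 20)/6 = 78/6 = 13; σ²_D = ((20−10)/6)² = 2.778
te_E = (1 + 4·3 + 5)/6 = 18/6 = 3; σ²_E = ((5−1)/6)² = 0.444

Forward pass:
ES_A = 0; EF_A = 15
ES_B = 0; EF_B = 9
ES_C = max(EF_A=15, EF_B=9) = 15; EF_C = 15+4 = 19
ES_D = 15; EF_D = 15+13 = 28
ES_E = max(EF_C=19, EF_D=28) = 28; EF_E = 28+3 = 31
Expected project duration μ = 31 hours. Critical path: A → D → E.

Variance along critical path = 7.111 + 2.778 + 0.444 = 10.333; σ = √10.333 = 3.215 hours.
Z = (37 − 31) / 3.215 = 1.867
P(T ≤ 37) = Φ(1.867) ≈ 0.969

0.969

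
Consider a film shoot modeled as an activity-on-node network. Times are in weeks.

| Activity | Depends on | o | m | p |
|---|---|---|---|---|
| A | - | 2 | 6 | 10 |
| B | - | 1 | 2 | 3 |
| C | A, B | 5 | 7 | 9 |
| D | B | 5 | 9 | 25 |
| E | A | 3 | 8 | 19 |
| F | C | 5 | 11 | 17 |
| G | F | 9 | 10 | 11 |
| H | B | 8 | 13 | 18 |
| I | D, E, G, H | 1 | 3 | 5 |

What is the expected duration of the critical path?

37 weeks

te_A = (2 + 4·6 + 10)/6 = 36/6 = 6
te_B = (1 + 4·2 + 3)/6 = 12/6 = 2
te_C = (5 + 4·7 + 9)/6 = 42/6 = 7
te_D = (5 + 4·9 + 25)/6 = 66/6 = 11
te_E = (3 + 4·8 + 19)/6 = 54/6 = 9
te_F = (5 + 4·11 + 17)/6 = 66/6 = 11
te_G = (9 + 4·10 + 11)/6 = 60/6 = 10
te_H = (8 + 4·13 + 18)/6 = 78/6 = 13
te_I = (1 + 4·3 + 5)/6 = 18/6 = 3

Forward pass:
ES_A = 0; EF_A = 6
ES_B = 0; EF_B = 2
ES_C = max(EF_A=6, EF_B=2) = 6; EF_C = 6+7 = 13
ES_D = 2; EF_D = 2+11 = 13
ES_E = 6; EF_E = 6+9 = 15
ES_F = 13; EF_F = 13+11 = 24
ES_G = 24; EF_G = 24+10 = 34
ES_H = 2; EF_H = 2+13 = 15
ES_I = max(EF_D=13, EF_E=15, EF_G=34, EF_H=15) = 34; EF_I = 34+3 = 37
Expected project duration μ = 37 weeks. Critical path: A → C → F → G → I.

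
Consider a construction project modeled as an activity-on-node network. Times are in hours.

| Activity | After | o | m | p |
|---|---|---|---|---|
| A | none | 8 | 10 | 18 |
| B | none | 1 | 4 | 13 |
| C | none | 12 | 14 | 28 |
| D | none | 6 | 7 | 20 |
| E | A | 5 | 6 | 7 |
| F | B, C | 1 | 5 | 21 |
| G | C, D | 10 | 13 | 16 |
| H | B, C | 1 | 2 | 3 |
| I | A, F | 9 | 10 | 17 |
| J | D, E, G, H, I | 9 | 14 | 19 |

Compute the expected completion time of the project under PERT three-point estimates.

te_A = (8 + 4·10 + 18)/6 = 66/6 = 11
te_B = (1 + 4·4 + 13)/6 = 30/6 = 5
te_C = (12 + 4·14 + 28)/6 = 96/6 = 16
te_D = (6 + 4·7 + 20)/6 = 54/6 = 9
te_E = (5 + 4·6 + 7)/6 = 36/6 = 6
te_F = (1 + 4·5 + 21)/6 = 42/6 = 7
te_G = (10 + 4·13 + 16)/6 = 78/6 = 13
te_H = (1 + 4·2 + 3)/6 = 12/6 = 2
te_I = (9 + 4·10 + 17)/6 = 66/6 = 11
te_J = (9 + 4·14 + 19)/6 = 84/6 = 14

Forward pass:
ES_A = 0; EF_A = 11
ES_B = 0; EF_B = 5
ES_C = 0; EF_C = 16
ES_D = 0; EF_D = 9
ES_E = 11; EF_E = 11+6 = 17
ES_F = max(EF_B=5, EF_C=16) = 16; EF_F = 16+7 = 23
ES_G = max(EF_C=16, EF_D=9) = 16; EF_G = 16+13 = 29
ES_H = max(EF_B=5, EF_C=16) = 16; EF_H = 16+2 = 18
ES_I = max(EF_A=11, EF_F=23) = 23; EF_I = 23+11 = 34
ES_J = max(EF_D=9, EF_E=17, EF_G=29, EF_H=18, EF_I=34) = 34; EF_J = 34+14 = 48
Expected project duration μ = 48 hours. Critical path: C → F → I → J.

48 hours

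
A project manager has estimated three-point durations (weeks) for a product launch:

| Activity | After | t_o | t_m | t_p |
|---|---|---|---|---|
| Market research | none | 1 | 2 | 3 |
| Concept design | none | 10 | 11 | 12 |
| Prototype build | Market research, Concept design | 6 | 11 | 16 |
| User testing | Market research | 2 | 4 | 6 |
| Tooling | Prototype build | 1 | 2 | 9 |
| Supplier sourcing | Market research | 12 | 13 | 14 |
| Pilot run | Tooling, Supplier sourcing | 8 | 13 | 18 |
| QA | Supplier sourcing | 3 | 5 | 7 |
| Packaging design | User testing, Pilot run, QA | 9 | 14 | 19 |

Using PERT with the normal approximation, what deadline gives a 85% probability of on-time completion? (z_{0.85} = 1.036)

te_Market research = (1 + 4·2 + 3)/6 = 12/6 = 2; σ²_Market research = ((3−1)/6)² = 0.111
te_Concept design = (10 + 4·11 + 12)/6 = 66/6 = 11; σ²_Concept design = ((12−10)/6)² = 0.111
te_Prototype build = (6 + 4·11 + 16)/6 = 66/6 = 11; σ²_Prototype build = ((16−6)/6)² = 2.778
te_User testing = (2 + 4·4 + 6)/6 = 24/6 = 4; σ²_User testing = ((6−2)/6)² = 0.444
te_Tooling = (1 + 4·2 + 9)/6 = 18/6 = 3; σ²_Tooling = ((9−1)/6)² = 1.778
te_Supplier sourcing = (12 + 4·13 + 14)/6 = 78/6 = 13; σ²_Supplier sourcing = ((14−12)/6)² = 0.111
te_Pilot run = (8 + 4·13 + 18)/6 = 78/6 = 13; σ²_Pilot run = ((18−8)/6)² = 2.778
te_QA = (3 + 4·5 + 7)/6 = 30/6 = 5; σ²_QA = ((7−3)/6)² = 0.444
te_Packaging design = (9 + 4·14 + 19)/6 = 84/6 = 14; σ²_Packaging design = ((19−9)/6)² = 2.778

Forward pass:
ES_Market research = 0; EF_Market research = 2
ES_Concept design = 0; EF_Concept design = 11
ES_Prototype build = max(EF_Market research=2, EF_Concept design=11) = 11; EF_Prototype build = 11+11 = 22
ES_User testing = 2; EF_User testing = 2+4 = 6
ES_Tooling = 22; EF_Tooling = 22+3 = 25
ES_Supplier sourcing = 2; EF_Supplier sourcing = 2+13 = 15
ES_Pilot run = max(EF_Tooling=25, EF_Supplier sourcing=15) = 25; EF_Pilot run = 25+13 = 38
ES_QA = 15; EF_QA = 15+5 = 20
ES_Packaging design = max(EF_User testing=6, EF_Pilot run=38, EF_QA=20) = 38; EF_Packaging design = 38+14 = 52
Expected project duration μ = 52 weeks. Critical path: Concept design → Prototype build → Tooling → Pilot run → Packaging design.

Variance along critical path = 0.111 + 2.778 + 1.778 + 2.778 + 2.778 = 10.222; σ = 3.197 weeks.
D = μ + z·σ = 52 + 1.036·3.197 = 55.3 weeks

55.3 weeks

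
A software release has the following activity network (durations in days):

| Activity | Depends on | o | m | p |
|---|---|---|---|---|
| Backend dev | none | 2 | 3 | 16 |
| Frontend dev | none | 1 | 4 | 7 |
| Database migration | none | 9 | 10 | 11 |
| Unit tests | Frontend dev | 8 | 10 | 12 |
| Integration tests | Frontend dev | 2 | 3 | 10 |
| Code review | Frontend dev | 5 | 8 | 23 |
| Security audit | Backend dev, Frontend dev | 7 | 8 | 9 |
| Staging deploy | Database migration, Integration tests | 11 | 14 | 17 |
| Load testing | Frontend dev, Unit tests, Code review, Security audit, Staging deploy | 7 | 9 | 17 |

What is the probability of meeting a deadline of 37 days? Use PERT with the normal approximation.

0.936

te_Backend dev = (2 + 4·3 + 16)/6 = 30/6 = 5; σ²_Backend dev = ((16−2)/6)² = 5.444
te_Frontend dev = (1 + 4·4 + 7)/6 = 24/6 = 4; σ²_Frontend dev = ((7−1)/6)² = 1.000
te_Database migration = (9 + 4·10 + 11)/6 = 60/6 = 10; σ²_Database migration = ((11−9)/6)² = 0.111
te_Unit tests = (8 + 4·10 + 12)/6 = 60/6 = 10; σ²_Unit tests = ((12−8)/6)² = 0.444
te_Integration tests = (2 + 4·3 + 10)/6 = 24/6 = 4; σ²_Integration tests = ((10−2)/6)² = 1.778
te_Code review = (5 + 4·8 + 23)/6 = 60/6 = 10; σ²_Code review = ((23−5)/6)² = 9.000
te_Security audit = (7 + 4·8 + 9)/6 = 48/6 = 8; σ²_Security audit = ((9−7)/6)² = 0.111
te_Staging deploy = (11 + 4·14 + 17)/6 = 84/6 = 14; σ²_Staging deploy = ((17−11)/6)² = 1.000
te_Load testing = (7 + 4·9 + 17)/6 = 60/6 = 10; σ²_Load testing = ((17−7)/6)² = 2.778

Forward pass:
ES_Backend dev = 0; EF_Backend dev = 5
ES_Frontend dev = 0; EF_Frontend dev = 4
ES_Database migration = 0; EF_Database migration = 10
ES_Unit tests = 4; EF_Unit tests = 4+10 = 14
ES_Integration tests = 4; EF_Integration tests = 4+4 = 8
ES_Code review = 4; EF_Code review = 4+10 = 14
ES_Security audit = max(EF_Backend dev=5, EF_Frontend dev=4) = 5; EF_Security audit = 5+8 = 13
ES_Staging deploy = max(EF_Database migration=10, EF_Integration tests=8) = 10; EF_Staging deploy = 10+14 = 24
ES_Load testing = max(EF_Frontend dev=4, EF_Unit tests=14, EF_Code review=14, EF_Security audit=13, EF_Staging deploy=24) = 24; EF_Load testing = 24+10 = 34
Expected project duration μ = 34 days. Critical path: Database migration → Staging deploy → Load testing.

Variance along critical path = 0.111 + 1.000 + 2.778 = 3.889; σ = √3.889 = 1.972 days.
Z = (37 − 34) / 1.972 = 1.521
P(T ≤ 37) = Φ(1.521) ≈ 0.936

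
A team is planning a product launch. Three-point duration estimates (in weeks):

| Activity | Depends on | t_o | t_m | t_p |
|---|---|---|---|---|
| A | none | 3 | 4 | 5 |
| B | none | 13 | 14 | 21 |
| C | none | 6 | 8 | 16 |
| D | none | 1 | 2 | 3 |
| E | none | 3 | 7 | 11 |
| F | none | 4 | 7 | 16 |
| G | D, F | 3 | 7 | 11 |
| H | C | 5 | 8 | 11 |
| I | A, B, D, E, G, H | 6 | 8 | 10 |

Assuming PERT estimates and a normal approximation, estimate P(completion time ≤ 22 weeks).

te_A = (3 + 4·4 + 5)/6 = 24/6 = 4; σ²_A = ((5−3)/6)² = 0.111
te_B = (13 + 4·14 + 21)/6 = 90/6 = 15; σ²_B = ((21−13)/6)² = 1.778
te_C = (6 + 4·8 + 16)/6 = 54/6 = 9; σ²_C = ((16−6)/6)² = 2.778
te_D = (1 + 4·2 + 3)/6 = 12/6 = 2; σ²_D = ((3−1)/6)² = 0.111
te_E = (3 + 4·7 + 11)/6 = 42/6 = 7; σ²_E = ((11−3)/6)² = 1.778
te_F = (4 + 4·7 + 16)/6 = 48/6 = 8; σ²_F = ((16−4)/6)² = 4.000
te_G = (3 + 4·7 + 11)/6 = 42/6 = 7; σ²_G = ((11−3)/6)² = 1.778
te_H = (5 + 4·8 + 11)/6 = 48/6 = 8; σ²_H = ((11−5)/6)² = 1.000
te_I = (6 + 4·8 + 10)/6 = 48/6 = 8; σ²_I = ((10−6)/6)² = 0.444

Forward pass:
ES_A = 0; EF_A = 4
ES_B = 0; EF_B = 15
ES_C = 0; EF_C = 9
ES_D = 0; EF_D = 2
ES_E = 0; EF_E = 7
ES_F = 0; EF_F = 8
ES_G = max(EF_D=2, EF_F=8) = 8; EF_G = 8+7 = 15
ES_H = 9; EF_H = 9+8 = 17
ES_I = max(EF_A=4, EF_B=15, EF_D=2, EF_E=7, EF_G=15, EF_H=17) = 17; EF_I = 17+8 = 25
Expected project duration μ = 25 weeks. Critical path: C → H → I.

Variance along critical path = 2.778 + 1.000 + 0.444 = 4.222; σ = √4.222 = 2.055 weeks.
Z = (22 − 25) / 2.055 = -1.460
P(T ≤ 22) = Φ(-1.460) ≈ 0.072

0.072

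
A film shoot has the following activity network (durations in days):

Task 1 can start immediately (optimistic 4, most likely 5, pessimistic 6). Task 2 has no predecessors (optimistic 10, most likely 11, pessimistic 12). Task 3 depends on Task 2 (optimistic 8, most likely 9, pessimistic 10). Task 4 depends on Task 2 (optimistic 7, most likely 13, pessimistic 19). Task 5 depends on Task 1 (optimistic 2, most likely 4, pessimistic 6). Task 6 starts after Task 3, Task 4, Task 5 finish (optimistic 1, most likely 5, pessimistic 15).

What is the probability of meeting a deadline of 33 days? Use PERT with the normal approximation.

te_Task 1 = (4 + 4·5 + 6)/6 = 30/6 = 5; σ²_Task 1 = ((6−4)/6)² = 0.111
te_Task 2 = (10 + 4·11 + 12)/6 = 66/6 = 11; σ²_Task 2 = ((12−10)/6)² = 0.111
te_Task 3 = (8 + 4·9 + 10)/6 = 54/6 = 9; σ²_Task 3 = ((10−8)/6)² = 0.111
te_Task 4 = (7 + 4·13 + 19)/6 = 78/6 = 13; σ²_Task 4 = ((19−7)/6)² = 4.000
te_Task 5 = (2 + 4·4 + 6)/6 = 24/6 = 4; σ²_Task 5 = ((6−2)/6)² = 0.444
te_Task 6 = (1 + 4·5 + 15)/6 = 36/6 = 6; σ²_Task 6 = ((15−1)/6)² = 5.444

Forward pass:
ES_Task 1 = 0; EF_Task 1 = 5
ES_Task 2 = 0; EF_Task 2 = 11
ES_Task 3 = 11; EF_Task 3 = 11+9 = 20
ES_Task 4 = 11; EF_Task 4 = 11+13 = 24
ES_Task 5 = 5; EF_Task 5 = 5+4 = 9
ES_Task 6 = max(EF_Task 3=20, EF_Task 4=24, EF_Task 5=9) = 24; EF_Task 6 = 24+6 = 30
Expected project duration μ = 30 days. Critical path: Task 2 → Task 4 → Task 6.

Variance along critical path = 0.111 + 4.000 + 5.444 = 9.556; σ = √9.556 = 3.091 days.
Z = (33 − 30) / 3.091 = 0.970
P(T ≤ 33) = Φ(0.970) ≈ 0.834

0.834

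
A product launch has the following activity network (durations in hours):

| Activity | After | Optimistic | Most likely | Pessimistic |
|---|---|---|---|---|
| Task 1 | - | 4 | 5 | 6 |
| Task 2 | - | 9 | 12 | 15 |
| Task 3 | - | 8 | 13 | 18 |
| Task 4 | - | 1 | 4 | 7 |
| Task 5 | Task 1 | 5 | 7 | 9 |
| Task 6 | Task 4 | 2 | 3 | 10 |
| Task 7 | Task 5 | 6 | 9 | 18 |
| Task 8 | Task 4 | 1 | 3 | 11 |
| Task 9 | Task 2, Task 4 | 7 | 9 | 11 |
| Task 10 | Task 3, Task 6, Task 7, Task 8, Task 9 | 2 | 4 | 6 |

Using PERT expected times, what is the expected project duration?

te_Task 1 = (4 + 4·5 + 6)/6 = 30/6 = 5
te_Task 2 = (9 + 4·12 + 15)/6 = 72/6 = 12
te_Task 3 = (8 + 4·13 + 18)/6 = 78/6 = 13
te_Task 4 = (1 + 4·4 + 7)/6 = 24/6 = 4
te_Task 5 = (5 + 4·7 + 9)/6 = 42/6 = 7
te_Task 6 = (2 + 4·3 + 10)/6 = 24/6 = 4
te_Task 7 = (6 + 4·9 + 18)/6 = 60/6 = 10
te_Task 8 = (1 + 4·3 + 11)/6 = 24/6 = 4
te_Task 9 = (7 + 4·9 + 11)/6 = 54/6 = 9
te_Task 10 = (2 + 4·4 + 6)/6 = 24/6 = 4

Forward pass:
ES_Task 1 = 0; EF_Task 1 = 5
ES_Task 2 = 0; EF_Task 2 = 12
ES_Task 3 = 0; EF_Task 3 = 13
ES_Task 4 = 0; EF_Task 4 = 4
ES_Task 5 = 5; EF_Task 5 = 5+7 = 12
ES_Task 6 = 4; EF_Task 6 = 4+4 = 8
ES_Task 7 = 12; EF_Task 7 = 12+10 = 22
ES_Task 8 = 4; EF_Task 8 = 4+4 = 8
ES_Task 9 = max(EF_Task 2=12, EF_Task 4=4) = 12; EF_Task 9 = 12+9 = 21
ES_Task 10 = max(EF_Task 3=13, EF_Task 6=8, EF_Task 7=22, EF_Task 8=8, EF_Task 9=21) = 22; EF_Task 10 = 22+4 = 26
Expected project duration μ = 26 hours. Critical path: Task 1 → Task 5 → Task 7 → Task 10.

26 hours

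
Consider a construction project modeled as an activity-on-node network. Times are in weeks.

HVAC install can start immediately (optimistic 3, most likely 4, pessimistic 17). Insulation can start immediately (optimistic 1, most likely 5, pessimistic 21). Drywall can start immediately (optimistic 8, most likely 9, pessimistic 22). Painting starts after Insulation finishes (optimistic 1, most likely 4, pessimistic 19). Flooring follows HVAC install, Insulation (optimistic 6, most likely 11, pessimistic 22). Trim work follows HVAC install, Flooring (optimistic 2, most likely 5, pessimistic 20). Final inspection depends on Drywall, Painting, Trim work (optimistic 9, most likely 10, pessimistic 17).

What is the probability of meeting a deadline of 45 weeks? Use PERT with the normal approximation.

0.931

te_HVAC install = (3 + 4·4 + 17)/6 = 36/6 = 6; σ²_HVAC install = ((17−3)/6)² = 5.444
te_Insulation = (1 + 4·5 + 21)/6 = 42/6 = 7; σ²_Insulation = ((21−1)/6)² = 11.111
te_Drywall = (8 + 4·9 + 22)/6 = 66/6 = 11; σ²_Drywall = ((22−8)/6)² = 5.444
te_Painting = (1 + 4·4 + 19)/6 = 36/6 = 6; σ²_Painting = ((19−1)/6)² = 9.000
te_Flooring = (6 + 4·11 + 22)/6 = 72/6 = 12; σ²_Flooring = ((22−6)/6)² = 7.111
te_Trim work = (2 + 4·5 + 20)/6 = 42/6 = 7; σ²_Trim work = ((20−2)/6)² = 9.000
te_Final inspection = (9 + 4·10 + 17)/6 = 66/6 = 11; σ²_Final inspection = ((17−9)/6)² = 1.778

Forward pass:
ES_HVAC install = 0; EF_HVAC install = 6
ES_Insulation = 0; EF_Insulation = 7
ES_Drywall = 0; EF_Drywall = 11
ES_Painting = 7; EF_Painting = 7+6 = 13
ES_Flooring = max(EF_HVAC install=6, EF_Insulation=7) = 7; EF_Flooring = 7+12 = 19
ES_Trim work = max(EF_HVAC install=6, EF_Flooring=19) = 19; EF_Trim work = 19+7 = 26
ES_Final inspection = max(EF_Drywall=11, EF_Painting=13, EF_Trim work=26) = 26; EF_Final inspection = 26+11 = 37
Expected project duration μ = 37 weeks. Critical path: Insulation → Flooring → Trim work → Final inspection.

Variance along critical path = 11.111 + 7.111 + 9.000 + 1.778 = 29.000; σ = √29.000 = 5.385 weeks.
Z = (45 − 37) / 5.385 = 1.486
P(T ≤ 45) = Φ(1.486) ≈ 0.931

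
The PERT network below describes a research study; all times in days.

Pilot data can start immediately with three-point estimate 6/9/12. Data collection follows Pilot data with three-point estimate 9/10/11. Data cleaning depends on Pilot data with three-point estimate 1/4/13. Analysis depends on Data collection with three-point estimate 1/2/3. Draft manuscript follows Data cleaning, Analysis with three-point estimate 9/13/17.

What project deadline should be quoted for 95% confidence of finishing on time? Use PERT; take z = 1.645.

te_Pilot data = (6 + 4·9 + 12)/6 = 54/6 = 9; σ²_Pilot data = ((12−6)/6)² = 1.000
te_Data collection = (9 + 4·10 + 11)/6 = 60/6 = 10; σ²_Data collection = ((11−9)/6)² = 0.111
te_Data cleaning = (1 + 4·4 + 13)/6 = 30/6 = 5; σ²_Data cleaning = ((13−1)/6)² = 4.000
te_Analysis = (1 + 4·2 + 3)/6 = 12/6 = 2; σ²_Analysis = ((3−1)/6)² = 0.111
te_Draft manuscript = (9 + 4·13 + 17)/6 = 78/6 = 13; σ²_Draft manuscript = ((17−9)/6)² = 1.778

Forward pass:
ES_Pilot data = 0; EF_Pilot data = 9
ES_Data collection = 9; EF_Data collection = 9+10 = 19
ES_Data cleaning = 9; EF_Data cleaning = 9+5 = 14
ES_Analysis = 19; EF_Analysis = 19+2 = 21
ES_Draft manuscript = max(EF_Data cleaning=14, EF_Analysis=21) = 21; EF_Draft manuscript = 21+13 = 34
Expected project duration μ = 34 days. Critical path: Pilot data → Data collection → Analysis → Draft manuscript.

Variance along critical path = 1.000 + 0.111 + 0.111 + 1.778 = 3.000; σ = 1.732 days.
D = μ + z·σ = 34 + 1.645·1.732 = 36.8 days

36.8 days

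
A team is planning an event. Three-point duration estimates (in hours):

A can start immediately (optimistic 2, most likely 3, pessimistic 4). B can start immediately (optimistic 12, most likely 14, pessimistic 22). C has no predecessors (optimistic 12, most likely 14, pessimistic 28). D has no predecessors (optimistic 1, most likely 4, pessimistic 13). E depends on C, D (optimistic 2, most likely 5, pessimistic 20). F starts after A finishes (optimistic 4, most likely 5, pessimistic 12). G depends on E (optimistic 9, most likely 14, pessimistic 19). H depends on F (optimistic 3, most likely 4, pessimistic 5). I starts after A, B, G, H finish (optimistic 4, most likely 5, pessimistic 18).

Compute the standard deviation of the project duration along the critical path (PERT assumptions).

te_A = (2 + 4·3 + 4)/6 = 18/6 = 3; σ²_A = ((4−2)/6)² = 0.111
te_B = (12 + 4·14 + 22)/6 = 90/6 = 15; σ²_B = ((22−12)/6)² = 2.778
te_C = (12 + 4·14 + 28)/6 = 96/6 = 16; σ²_C = ((28−12)/6)² = 7.111
te_D = (1 + 4·4 + 13)/6 = 30/6 = 5; σ²_D = ((13−1)/6)² = 4.000
te_E = (2 + 4·5 + 20)/6 = 42/6 = 7; σ²_E = ((20−2)/6)² = 9.000
te_F = (4 + 4·5 + 12)/6 = 36/6 = 6; σ²_F = ((12−4)/6)² = 1.778
te_G = (9 + 4·14 + 19)/6 = 84/6 = 14; σ²_G = ((19−9)/6)² = 2.778
te_H = (3 + 4·4 + 5)/6 = 24/6 = 4; σ²_H = ((5−3)/6)² = 0.111
te_I = (4 + 4·5 + 18)/6 = 42/6 = 7; σ²_I = ((18−4)/6)² = 5.444

Forward pass:
ES_A = 0; EF_A = 3
ES_B = 0; EF_B = 15
ES_C = 0; EF_C = 16
ES_D = 0; EF_D = 5
ES_E = max(EF_C=16, EF_D=5) = 16; EF_E = 16+7 = 23
ES_F = 3; EF_F = 3+6 = 9
ES_G = 23; EF_G = 23+14 = 37
ES_H = 9; EF_H = 9+4 = 13
ES_I = max(EF_A=3, EF_B=15, EF_G=37, EF_H=13) = 37; EF_I = 37+7 = 44
Expected project duration μ = 44 hours. Critical path: C → E → G → I.

Variance along critical path = 7.111 + 9.000 + 2.778 + 5.444 = 24.333
σ = √24.333 = 4.933 hours

4.93 hours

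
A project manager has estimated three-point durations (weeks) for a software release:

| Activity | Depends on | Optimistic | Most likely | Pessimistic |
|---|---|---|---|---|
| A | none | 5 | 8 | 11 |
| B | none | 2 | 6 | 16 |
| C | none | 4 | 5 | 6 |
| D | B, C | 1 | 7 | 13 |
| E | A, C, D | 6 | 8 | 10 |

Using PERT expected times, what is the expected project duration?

te_A = (5 + 4·8 + 11)/6 = 48/6 = 8
te_B = (2 + 4·6 + 16)/6 = 42/6 = 7
te_C = (4 + 4·5 + 6)/6 = 30/6 = 5
te_D = (1 + 4·7 + 13)/6 = 42/6 = 7
te_E = (6 + 4·8 + 10)/6 = 48/6 = 8

Forward pass:
ES_A = 0; EF_A = 8
ES_B = 0; EF_B = 7
ES_C = 0; EF_C = 5
ES_D = max(EF_B=7, EF_C=5) = 7; EF_D = 7+7 = 14
ES_E = max(EF_A=8, EF_C=5, EF_D=14) = 14; EF_E = 14+8 = 22
Expected project duration μ = 22 weeks. Critical path: B → D → E.

22 weeks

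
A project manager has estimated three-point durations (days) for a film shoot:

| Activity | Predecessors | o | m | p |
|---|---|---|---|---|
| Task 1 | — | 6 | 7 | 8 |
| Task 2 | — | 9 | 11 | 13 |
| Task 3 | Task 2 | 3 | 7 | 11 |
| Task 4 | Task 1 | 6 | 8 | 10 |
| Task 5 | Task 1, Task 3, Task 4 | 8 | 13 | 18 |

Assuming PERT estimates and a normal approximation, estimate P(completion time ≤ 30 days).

0.327

te_Task 1 = (6 + 4·7 + 8)/6 = 42/6 = 7; σ²_Task 1 = ((8−6)/6)² = 0.111
te_Task 2 = (9 + 4·11 + 13)/6 = 66/6 = 11; σ²_Task 2 = ((13−9)/6)² = 0.444
te_Task 3 = (3 + 4·7 + 11)/6 = 42/6 = 7; σ²_Task 3 = ((11−3)/6)² = 1.778
te_Task 4 = (6 + 4·8 + 10)/6 = 48/6 = 8; σ²_Task 4 = ((10−6)/6)² = 0.444
te_Task 5 = (8 + 4·13 + 18)/6 = 78/6 = 13; σ²_Task 5 = ((18−8)/6)² = 2.778

Forward pass:
ES_Task 1 = 0; EF_Task 1 = 7
ES_Task 2 = 0; EF_Task 2 = 11
ES_Task 3 = 11; EF_Task 3 = 11+7 = 18
ES_Task 4 = 7; EF_Task 4 = 7+8 = 15
ES_Task 5 = max(EF_Task 1=7, EF_Task 3=18, EF_Task 4=15) = 18; EF_Task 5 = 18+13 = 31
Expected project duration μ = 31 days. Critical path: Task 2 → Task 3 → Task 5.

Variance along critical path = 0.444 + 1.778 + 2.778 = 5.000; σ = √5.000 = 2.236 days.
Z = (30 − 31) / 2.236 = -0.447
P(T ≤ 30) = Φ(-0.447) ≈ 0.327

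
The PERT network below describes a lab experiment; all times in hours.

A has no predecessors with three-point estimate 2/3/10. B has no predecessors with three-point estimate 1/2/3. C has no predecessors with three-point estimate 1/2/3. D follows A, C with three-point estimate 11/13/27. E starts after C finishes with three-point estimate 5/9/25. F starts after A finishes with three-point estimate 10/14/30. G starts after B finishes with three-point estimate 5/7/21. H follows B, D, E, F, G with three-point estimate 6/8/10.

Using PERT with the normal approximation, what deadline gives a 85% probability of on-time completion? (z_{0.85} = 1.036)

31.8 hours

te_A = (2 + 4·3 + 10)/6 = 24/6 = 4; σ²_A = ((10−2)/6)² = 1.778
te_B = (1 + 4·2 + 3)/6 = 12/6 = 2; σ²_B = ((3−1)/6)² = 0.111
te_C = (1 + 4·2 + 3)/6 = 12/6 = 2; σ²_C = ((3−1)/6)² = 0.111
te_D = (11 + 4·13 + 27)/6 = 90/6 = 15; σ²_D = ((27−11)/6)² = 7.111
te_E = (5 + 4·9 + 25)/6 = 66/6 = 11; σ²_E = ((25−5)/6)² = 11.111
te_F = (10 + 4·14 + 30)/6 = 96/6 = 16; σ²_F = ((30−10)/6)² = 11.111
te_G = (5 + 4·7 + 21)/6 = 54/6 = 9; σ²_G = ((21−5)/6)² = 7.111
te_H = (6 + 4·8 + 10)/6 = 48/6 = 8; σ²_H = ((10−6)/6)² = 0.444

Forward pass:
ES_A = 0; EF_A = 4
ES_B = 0; EF_B = 2
ES_C = 0; EF_C = 2
ES_D = max(EF_A=4, EF_C=2) = 4; EF_D = 4+15 = 19
ES_E = 2; EF_E = 2+11 = 13
ES_F = 4; EF_F = 4+16 = 20
ES_G = 2; EF_G = 2+9 = 11
ES_H = max(EF_B=2, EF_D=19, EF_E=13, EF_F=20, EF_G=11) = 20; EF_H = 20+8 = 28
Expected project duration μ = 28 hours. Critical path: A → F → H.

Variance along critical path = 1.778 + 11.111 + 0.444 = 13.333; σ = 3.651 hours.
D = μ + z·σ = 28 + 1.036·3.651 = 31.8 hours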